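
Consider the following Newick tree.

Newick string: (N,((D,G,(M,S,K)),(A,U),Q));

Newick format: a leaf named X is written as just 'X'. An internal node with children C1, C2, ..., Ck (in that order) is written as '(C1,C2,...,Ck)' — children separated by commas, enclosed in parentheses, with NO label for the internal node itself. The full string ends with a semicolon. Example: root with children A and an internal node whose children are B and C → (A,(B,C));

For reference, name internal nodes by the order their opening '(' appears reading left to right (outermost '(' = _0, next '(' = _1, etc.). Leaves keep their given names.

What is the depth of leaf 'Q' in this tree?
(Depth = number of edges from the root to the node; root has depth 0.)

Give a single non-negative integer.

Answer: 2

Derivation:
Newick: (N,((D,G,(M,S,K)),(A,U),Q));
Naming internals by '(' encounter order: outermost '(' = _0, next = _1, ...
Query node: Q
Path from root: _0 -> _1 -> Q
Depth of Q: 2 (number of edges from root)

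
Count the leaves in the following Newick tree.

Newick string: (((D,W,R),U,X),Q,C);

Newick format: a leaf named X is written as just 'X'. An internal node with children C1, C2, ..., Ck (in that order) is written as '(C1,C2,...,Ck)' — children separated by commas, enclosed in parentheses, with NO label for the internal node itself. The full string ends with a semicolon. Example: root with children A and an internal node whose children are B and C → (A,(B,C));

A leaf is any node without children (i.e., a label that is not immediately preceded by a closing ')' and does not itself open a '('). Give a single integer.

Answer: 7

Derivation:
Newick: (((D,W,R),U,X),Q,C);
Scan left-to-right; a leaf is any maximal label run not followed by '(':
  pos 3: leaf 'D' → count = 1
  pos 5: leaf 'W' → count = 2
  pos 7: leaf 'R' → count = 3
  pos 10: leaf 'U' → count = 4
  pos 12: leaf 'X' → count = 5
  pos 15: leaf 'Q' → count = 6
  pos 17: leaf 'C' → count = 7
Total leaves: 7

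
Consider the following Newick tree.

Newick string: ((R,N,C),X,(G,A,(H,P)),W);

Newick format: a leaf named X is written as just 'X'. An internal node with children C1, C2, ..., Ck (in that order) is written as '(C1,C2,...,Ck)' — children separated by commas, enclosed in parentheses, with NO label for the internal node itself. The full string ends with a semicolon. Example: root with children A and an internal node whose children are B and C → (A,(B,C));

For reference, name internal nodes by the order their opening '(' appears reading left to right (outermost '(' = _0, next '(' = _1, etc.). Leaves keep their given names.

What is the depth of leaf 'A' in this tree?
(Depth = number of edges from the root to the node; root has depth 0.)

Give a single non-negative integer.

Newick: ((R,N,C),X,(G,A,(H,P)),W);
Naming internals by '(' encounter order: outermost '(' = _0, next = _1, ...
Query node: A
Path from root: _0 -> _2 -> A
Depth of A: 2 (number of edges from root)

Answer: 2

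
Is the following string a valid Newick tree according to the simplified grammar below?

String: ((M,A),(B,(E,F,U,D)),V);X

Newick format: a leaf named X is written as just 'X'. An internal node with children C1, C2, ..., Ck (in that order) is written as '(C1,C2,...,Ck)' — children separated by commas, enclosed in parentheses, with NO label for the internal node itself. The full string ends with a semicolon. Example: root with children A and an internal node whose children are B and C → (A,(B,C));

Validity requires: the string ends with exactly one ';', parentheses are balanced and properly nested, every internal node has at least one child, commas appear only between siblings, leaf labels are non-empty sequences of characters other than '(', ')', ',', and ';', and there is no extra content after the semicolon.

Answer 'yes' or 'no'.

Answer: no

Derivation:
Input: ((M,A),(B,(E,F,U,D)),V);X
Paren balance: 4 '(' vs 4 ')' OK
Ends with single ';': False
Full parse: FAILS (must end with ;)
Valid: False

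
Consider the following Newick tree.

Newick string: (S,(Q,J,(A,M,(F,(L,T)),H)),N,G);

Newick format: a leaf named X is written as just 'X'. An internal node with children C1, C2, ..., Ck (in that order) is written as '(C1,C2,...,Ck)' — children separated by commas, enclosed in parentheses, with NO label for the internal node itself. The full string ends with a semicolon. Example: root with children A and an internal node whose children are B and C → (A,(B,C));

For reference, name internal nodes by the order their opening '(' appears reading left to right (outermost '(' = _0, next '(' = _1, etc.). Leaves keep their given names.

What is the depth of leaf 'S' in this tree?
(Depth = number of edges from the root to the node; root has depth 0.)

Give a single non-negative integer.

Newick: (S,(Q,J,(A,M,(F,(L,T)),H)),N,G);
Naming internals by '(' encounter order: outermost '(' = _0, next = _1, ...
Query node: S
Path from root: _0 -> S
Depth of S: 1 (number of edges from root)

Answer: 1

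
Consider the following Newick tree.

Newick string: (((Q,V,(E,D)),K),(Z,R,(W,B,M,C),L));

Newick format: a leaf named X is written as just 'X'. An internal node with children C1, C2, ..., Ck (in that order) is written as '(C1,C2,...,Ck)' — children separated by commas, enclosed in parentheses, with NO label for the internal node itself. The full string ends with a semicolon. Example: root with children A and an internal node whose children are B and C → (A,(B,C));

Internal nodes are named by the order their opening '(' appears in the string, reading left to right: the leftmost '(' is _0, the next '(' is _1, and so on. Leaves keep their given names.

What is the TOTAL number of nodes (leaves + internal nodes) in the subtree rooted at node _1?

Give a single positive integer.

Answer: 8

Derivation:
Newick: (((Q,V,(E,D)),K),(Z,R,(W,B,M,C),L));
Locate _1: it is the '(' at position 1 (the 2nd '(' reading left to right).
Query: subtree rooted at _1
_1: subtree_size = 1 + 7
  _2: subtree_size = 1 + 5
    Q: subtree_size = 1 + 0
    V: subtree_size = 1 + 0
    _3: subtree_size = 1 + 2
      E: subtree_size = 1 + 0
      D: subtree_size = 1 + 0
  K: subtree_size = 1 + 0
Total subtree size of _1: 8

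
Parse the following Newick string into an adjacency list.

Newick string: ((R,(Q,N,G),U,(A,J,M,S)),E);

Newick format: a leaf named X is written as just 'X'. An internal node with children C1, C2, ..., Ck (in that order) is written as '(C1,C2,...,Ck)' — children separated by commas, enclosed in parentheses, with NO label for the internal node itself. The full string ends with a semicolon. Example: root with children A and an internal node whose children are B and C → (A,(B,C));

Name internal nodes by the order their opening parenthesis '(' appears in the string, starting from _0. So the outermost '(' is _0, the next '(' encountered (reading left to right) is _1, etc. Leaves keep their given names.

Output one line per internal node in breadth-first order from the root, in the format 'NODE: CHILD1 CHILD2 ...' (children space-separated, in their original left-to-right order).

Input: ((R,(Q,N,G),U,(A,J,M,S)),E);
Scanning left-to-right, naming '(' by encounter order:
  pos 0: '(' -> open internal node _0 (depth 1)
  pos 1: '(' -> open internal node _1 (depth 2)
  pos 4: '(' -> open internal node _2 (depth 3)
  pos 10: ')' -> close internal node _2 (now at depth 2)
  pos 14: '(' -> open internal node _3 (depth 3)
  pos 22: ')' -> close internal node _3 (now at depth 2)
  pos 23: ')' -> close internal node _1 (now at depth 1)
  pos 26: ')' -> close internal node _0 (now at depth 0)
Total internal nodes: 4
BFS adjacency from root:
  _0: _1 E
  _1: R _2 U _3
  _2: Q N G
  _3: A J M S

Answer: _0: _1 E
_1: R _2 U _3
_2: Q N G
_3: A J M S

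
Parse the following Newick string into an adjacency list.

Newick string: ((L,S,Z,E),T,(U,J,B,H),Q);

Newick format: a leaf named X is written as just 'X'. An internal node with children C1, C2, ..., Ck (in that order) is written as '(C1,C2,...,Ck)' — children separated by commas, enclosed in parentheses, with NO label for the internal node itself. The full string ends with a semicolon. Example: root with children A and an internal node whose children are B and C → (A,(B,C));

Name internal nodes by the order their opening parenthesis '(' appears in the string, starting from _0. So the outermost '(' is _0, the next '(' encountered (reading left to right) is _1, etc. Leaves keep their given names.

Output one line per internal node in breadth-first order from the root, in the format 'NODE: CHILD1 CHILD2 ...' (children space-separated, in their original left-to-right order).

Answer: _0: _1 T _2 Q
_1: L S Z E
_2: U J B H

Derivation:
Input: ((L,S,Z,E),T,(U,J,B,H),Q);
Scanning left-to-right, naming '(' by encounter order:
  pos 0: '(' -> open internal node _0 (depth 1)
  pos 1: '(' -> open internal node _1 (depth 2)
  pos 9: ')' -> close internal node _1 (now at depth 1)
  pos 13: '(' -> open internal node _2 (depth 2)
  pos 21: ')' -> close internal node _2 (now at depth 1)
  pos 24: ')' -> close internal node _0 (now at depth 0)
Total internal nodes: 3
BFS adjacency from root:
  _0: _1 T _2 Q
  _1: L S Z E
  _2: U J B H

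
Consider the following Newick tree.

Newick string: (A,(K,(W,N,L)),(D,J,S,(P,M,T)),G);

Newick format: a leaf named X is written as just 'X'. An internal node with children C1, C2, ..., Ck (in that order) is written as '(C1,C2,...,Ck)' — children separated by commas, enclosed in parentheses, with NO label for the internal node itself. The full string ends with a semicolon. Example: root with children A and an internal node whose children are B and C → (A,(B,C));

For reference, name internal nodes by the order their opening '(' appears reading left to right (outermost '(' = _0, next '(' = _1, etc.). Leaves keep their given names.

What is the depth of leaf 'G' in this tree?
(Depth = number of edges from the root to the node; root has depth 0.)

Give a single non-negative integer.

Answer: 1

Derivation:
Newick: (A,(K,(W,N,L)),(D,J,S,(P,M,T)),G);
Naming internals by '(' encounter order: outermost '(' = _0, next = _1, ...
Query node: G
Path from root: _0 -> G
Depth of G: 1 (number of edges from root)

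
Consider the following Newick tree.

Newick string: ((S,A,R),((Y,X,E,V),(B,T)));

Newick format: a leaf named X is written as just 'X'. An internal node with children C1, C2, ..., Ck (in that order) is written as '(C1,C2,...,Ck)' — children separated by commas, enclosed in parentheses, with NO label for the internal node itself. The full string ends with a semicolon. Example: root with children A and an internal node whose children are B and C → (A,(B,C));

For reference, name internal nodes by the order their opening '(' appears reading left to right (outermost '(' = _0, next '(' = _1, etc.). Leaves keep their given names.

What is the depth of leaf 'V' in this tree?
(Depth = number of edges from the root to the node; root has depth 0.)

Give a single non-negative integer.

Newick: ((S,A,R),((Y,X,E,V),(B,T)));
Naming internals by '(' encounter order: outermost '(' = _0, next = _1, ...
Query node: V
Path from root: _0 -> _2 -> _3 -> V
Depth of V: 3 (number of edges from root)

Answer: 3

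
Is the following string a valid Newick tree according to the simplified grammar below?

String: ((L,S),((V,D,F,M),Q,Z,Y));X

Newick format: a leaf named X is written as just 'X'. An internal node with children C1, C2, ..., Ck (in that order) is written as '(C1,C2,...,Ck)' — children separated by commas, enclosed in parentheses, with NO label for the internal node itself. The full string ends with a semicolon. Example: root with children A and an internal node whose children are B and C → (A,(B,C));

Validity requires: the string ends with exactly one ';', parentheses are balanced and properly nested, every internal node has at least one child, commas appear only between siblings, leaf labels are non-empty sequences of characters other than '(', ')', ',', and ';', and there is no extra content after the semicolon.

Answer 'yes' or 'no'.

Answer: no

Derivation:
Input: ((L,S),((V,D,F,M),Q,Z,Y));X
Paren balance: 4 '(' vs 4 ')' OK
Ends with single ';': False
Full parse: FAILS (must end with ;)
Valid: False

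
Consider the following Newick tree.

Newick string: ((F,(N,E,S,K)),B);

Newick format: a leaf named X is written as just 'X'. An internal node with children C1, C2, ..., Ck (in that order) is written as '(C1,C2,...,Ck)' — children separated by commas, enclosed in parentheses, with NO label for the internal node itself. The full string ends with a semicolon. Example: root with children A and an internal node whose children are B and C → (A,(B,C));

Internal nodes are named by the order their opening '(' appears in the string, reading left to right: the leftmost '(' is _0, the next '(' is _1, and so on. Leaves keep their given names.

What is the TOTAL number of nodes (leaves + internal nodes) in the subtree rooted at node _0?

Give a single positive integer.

Answer: 9

Derivation:
Newick: ((F,(N,E,S,K)),B);
Locate _0: it is the '(' at position 0 (the 1st '(' reading left to right).
Query: subtree rooted at _0
_0: subtree_size = 1 + 8
  _1: subtree_size = 1 + 6
    F: subtree_size = 1 + 0
    _2: subtree_size = 1 + 4
      N: subtree_size = 1 + 0
      E: subtree_size = 1 + 0
      S: subtree_size = 1 + 0
      K: subtree_size = 1 + 0
  B: subtree_size = 1 + 0
Total subtree size of _0: 9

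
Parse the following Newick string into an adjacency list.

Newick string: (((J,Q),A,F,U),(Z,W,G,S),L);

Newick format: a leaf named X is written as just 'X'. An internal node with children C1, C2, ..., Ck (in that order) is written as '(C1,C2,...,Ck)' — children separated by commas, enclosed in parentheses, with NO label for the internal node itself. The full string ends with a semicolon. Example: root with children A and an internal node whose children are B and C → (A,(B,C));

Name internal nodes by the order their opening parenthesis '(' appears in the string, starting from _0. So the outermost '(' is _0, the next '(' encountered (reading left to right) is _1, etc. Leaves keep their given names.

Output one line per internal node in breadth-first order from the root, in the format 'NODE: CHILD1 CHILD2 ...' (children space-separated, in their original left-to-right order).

Input: (((J,Q),A,F,U),(Z,W,G,S),L);
Scanning left-to-right, naming '(' by encounter order:
  pos 0: '(' -> open internal node _0 (depth 1)
  pos 1: '(' -> open internal node _1 (depth 2)
  pos 2: '(' -> open internal node _2 (depth 3)
  pos 6: ')' -> close internal node _2 (now at depth 2)
  pos 13: ')' -> close internal node _1 (now at depth 1)
  pos 15: '(' -> open internal node _3 (depth 2)
  pos 23: ')' -> close internal node _3 (now at depth 1)
  pos 26: ')' -> close internal node _0 (now at depth 0)
Total internal nodes: 4
BFS adjacency from root:
  _0: _1 _3 L
  _1: _2 A F U
  _3: Z W G S
  _2: J Q

Answer: _0: _1 _3 L
_1: _2 A F U
_3: Z W G S
_2: J Q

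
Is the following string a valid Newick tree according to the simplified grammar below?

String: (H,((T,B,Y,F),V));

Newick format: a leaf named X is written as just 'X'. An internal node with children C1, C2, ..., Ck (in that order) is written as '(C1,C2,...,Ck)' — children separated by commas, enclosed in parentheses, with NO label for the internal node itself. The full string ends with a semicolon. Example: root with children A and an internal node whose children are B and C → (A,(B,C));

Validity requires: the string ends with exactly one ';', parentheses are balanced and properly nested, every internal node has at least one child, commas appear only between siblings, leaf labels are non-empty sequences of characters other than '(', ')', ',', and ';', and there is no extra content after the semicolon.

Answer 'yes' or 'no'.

Input: (H,((T,B,Y,F),V));
Paren balance: 3 '(' vs 3 ')' OK
Ends with single ';': True
Full parse: OK
Valid: True

Answer: yes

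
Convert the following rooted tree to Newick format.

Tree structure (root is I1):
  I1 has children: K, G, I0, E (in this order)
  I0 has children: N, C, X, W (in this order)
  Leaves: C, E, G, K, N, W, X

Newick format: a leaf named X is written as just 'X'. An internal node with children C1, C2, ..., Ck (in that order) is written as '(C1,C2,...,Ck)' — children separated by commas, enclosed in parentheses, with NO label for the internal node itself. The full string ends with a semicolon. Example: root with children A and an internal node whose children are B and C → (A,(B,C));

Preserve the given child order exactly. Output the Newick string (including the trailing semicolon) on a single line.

Answer: (K,G,(N,C,X,W),E);

Derivation:
internal I1 with children ['K', 'G', 'I0', 'E']
  leaf 'K' → 'K'
  leaf 'G' → 'G'
  internal I0 with children ['N', 'C', 'X', 'W']
    leaf 'N' → 'N'
    leaf 'C' → 'C'
    leaf 'X' → 'X'
    leaf 'W' → 'W'
  → '(N,C,X,W)'
  leaf 'E' → 'E'
→ '(K,G,(N,C,X,W),E)'
Final: (K,G,(N,C,X,W),E);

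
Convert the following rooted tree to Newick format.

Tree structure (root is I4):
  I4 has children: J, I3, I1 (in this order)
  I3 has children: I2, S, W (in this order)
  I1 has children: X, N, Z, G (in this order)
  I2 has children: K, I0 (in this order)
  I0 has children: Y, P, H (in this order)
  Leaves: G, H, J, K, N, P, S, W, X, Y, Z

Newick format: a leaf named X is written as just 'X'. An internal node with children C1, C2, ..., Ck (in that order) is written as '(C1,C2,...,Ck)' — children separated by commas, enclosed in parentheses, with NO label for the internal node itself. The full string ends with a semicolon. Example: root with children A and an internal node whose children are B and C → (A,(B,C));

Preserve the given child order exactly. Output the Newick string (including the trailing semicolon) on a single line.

internal I4 with children ['J', 'I3', 'I1']
  leaf 'J' → 'J'
  internal I3 with children ['I2', 'S', 'W']
    internal I2 with children ['K', 'I0']
      leaf 'K' → 'K'
      internal I0 with children ['Y', 'P', 'H']
        leaf 'Y' → 'Y'
        leaf 'P' → 'P'
        leaf 'H' → 'H'
      → '(Y,P,H)'
    → '(K,(Y,P,H))'
    leaf 'S' → 'S'
    leaf 'W' → 'W'
  → '((K,(Y,P,H)),S,W)'
  internal I1 with children ['X', 'N', 'Z', 'G']
    leaf 'X' → 'X'
    leaf 'N' → 'N'
    leaf 'Z' → 'Z'
    leaf 'G' → 'G'
  → '(X,N,Z,G)'
→ '(J,((K,(Y,P,H)),S,W),(X,N,Z,G))'
Final: (J,((K,(Y,P,H)),S,W),(X,N,Z,G));

Answer: (J,((K,(Y,P,H)),S,W),(X,N,Z,G));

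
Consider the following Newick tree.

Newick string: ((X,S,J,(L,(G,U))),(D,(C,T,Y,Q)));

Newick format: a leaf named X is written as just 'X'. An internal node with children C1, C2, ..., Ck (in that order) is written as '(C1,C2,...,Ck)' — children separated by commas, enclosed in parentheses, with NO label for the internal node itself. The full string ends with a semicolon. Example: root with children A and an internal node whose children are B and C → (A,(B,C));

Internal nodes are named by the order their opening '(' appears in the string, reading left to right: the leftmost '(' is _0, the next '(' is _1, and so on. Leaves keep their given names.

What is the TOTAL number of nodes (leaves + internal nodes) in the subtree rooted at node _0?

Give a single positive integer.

Newick: ((X,S,J,(L,(G,U))),(D,(C,T,Y,Q)));
Locate _0: it is the '(' at position 0 (the 1st '(' reading left to right).
Query: subtree rooted at _0
_0: subtree_size = 1 + 16
  _1: subtree_size = 1 + 8
    X: subtree_size = 1 + 0
    S: subtree_size = 1 + 0
    J: subtree_size = 1 + 0
    _2: subtree_size = 1 + 4
      L: subtree_size = 1 + 0
      _3: subtree_size = 1 + 2
        G: subtree_size = 1 + 0
        U: subtree_size = 1 + 0
  _4: subtree_size = 1 + 6
    D: subtree_size = 1 + 0
    _5: subtree_size = 1 + 4
      C: subtree_size = 1 + 0
      T: subtree_size = 1 + 0
      Y: subtree_size = 1 + 0
      Q: subtree_size = 1 + 0
Total subtree size of _0: 17

Answer: 17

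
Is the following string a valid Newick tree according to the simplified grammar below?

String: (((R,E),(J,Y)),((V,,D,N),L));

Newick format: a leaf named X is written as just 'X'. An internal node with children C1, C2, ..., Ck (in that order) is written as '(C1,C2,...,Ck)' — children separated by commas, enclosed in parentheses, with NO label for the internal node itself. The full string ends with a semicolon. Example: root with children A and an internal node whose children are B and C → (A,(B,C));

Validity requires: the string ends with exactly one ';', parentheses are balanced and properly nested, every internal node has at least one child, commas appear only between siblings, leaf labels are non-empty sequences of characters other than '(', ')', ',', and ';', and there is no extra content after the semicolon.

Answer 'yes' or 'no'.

Input: (((R,E),(J,Y)),((V,,D,N),L));
Paren balance: 6 '(' vs 6 ')' OK
Ends with single ';': True
Full parse: FAILS (empty leaf label at pos 19)
Valid: False

Answer: no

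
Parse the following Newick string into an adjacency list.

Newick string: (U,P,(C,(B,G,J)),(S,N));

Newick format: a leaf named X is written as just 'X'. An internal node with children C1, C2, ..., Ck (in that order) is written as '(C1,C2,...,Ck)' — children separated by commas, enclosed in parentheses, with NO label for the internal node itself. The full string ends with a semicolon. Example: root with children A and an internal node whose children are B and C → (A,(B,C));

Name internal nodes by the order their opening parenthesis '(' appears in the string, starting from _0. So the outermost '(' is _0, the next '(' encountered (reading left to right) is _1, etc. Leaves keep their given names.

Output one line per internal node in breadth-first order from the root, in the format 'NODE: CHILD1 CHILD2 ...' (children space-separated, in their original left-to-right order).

Answer: _0: U P _1 _3
_1: C _2
_3: S N
_2: B G J

Derivation:
Input: (U,P,(C,(B,G,J)),(S,N));
Scanning left-to-right, naming '(' by encounter order:
  pos 0: '(' -> open internal node _0 (depth 1)
  pos 5: '(' -> open internal node _1 (depth 2)
  pos 8: '(' -> open internal node _2 (depth 3)
  pos 14: ')' -> close internal node _2 (now at depth 2)
  pos 15: ')' -> close internal node _1 (now at depth 1)
  pos 17: '(' -> open internal node _3 (depth 2)
  pos 21: ')' -> close internal node _3 (now at depth 1)
  pos 22: ')' -> close internal node _0 (now at depth 0)
Total internal nodes: 4
BFS adjacency from root:
  _0: U P _1 _3
  _1: C _2
  _3: S N
  _2: B G J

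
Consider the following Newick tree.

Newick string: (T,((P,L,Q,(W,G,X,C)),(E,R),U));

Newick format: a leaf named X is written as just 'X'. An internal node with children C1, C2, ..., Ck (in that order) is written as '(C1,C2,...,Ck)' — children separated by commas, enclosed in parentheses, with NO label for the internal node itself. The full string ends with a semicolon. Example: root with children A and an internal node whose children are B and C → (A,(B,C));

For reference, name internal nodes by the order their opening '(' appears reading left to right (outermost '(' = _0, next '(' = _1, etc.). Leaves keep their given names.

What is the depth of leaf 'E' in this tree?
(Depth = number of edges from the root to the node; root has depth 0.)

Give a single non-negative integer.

Answer: 3

Derivation:
Newick: (T,((P,L,Q,(W,G,X,C)),(E,R),U));
Naming internals by '(' encounter order: outermost '(' = _0, next = _1, ...
Query node: E
Path from root: _0 -> _1 -> _4 -> E
Depth of E: 3 (number of edges from root)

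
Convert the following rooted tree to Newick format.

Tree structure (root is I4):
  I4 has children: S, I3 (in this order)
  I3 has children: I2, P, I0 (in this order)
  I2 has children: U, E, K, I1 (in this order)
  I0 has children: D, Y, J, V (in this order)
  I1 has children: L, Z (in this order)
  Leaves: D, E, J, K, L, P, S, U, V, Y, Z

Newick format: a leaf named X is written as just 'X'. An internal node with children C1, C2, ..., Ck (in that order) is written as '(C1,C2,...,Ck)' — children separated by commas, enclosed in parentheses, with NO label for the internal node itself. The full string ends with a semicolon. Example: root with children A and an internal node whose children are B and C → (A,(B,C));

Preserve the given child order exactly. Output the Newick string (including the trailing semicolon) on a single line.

Answer: (S,((U,E,K,(L,Z)),P,(D,Y,J,V)));

Derivation:
internal I4 with children ['S', 'I3']
  leaf 'S' → 'S'
  internal I3 with children ['I2', 'P', 'I0']
    internal I2 with children ['U', 'E', 'K', 'I1']
      leaf 'U' → 'U'
      leaf 'E' → 'E'
      leaf 'K' → 'K'
      internal I1 with children ['L', 'Z']
        leaf 'L' → 'L'
        leaf 'Z' → 'Z'
      → '(L,Z)'
    → '(U,E,K,(L,Z))'
    leaf 'P' → 'P'
    internal I0 with children ['D', 'Y', 'J', 'V']
      leaf 'D' → 'D'
      leaf 'Y' → 'Y'
      leaf 'J' → 'J'
      leaf 'V' → 'V'
    → '(D,Y,J,V)'
  → '((U,E,K,(L,Z)),P,(D,Y,J,V))'
→ '(S,((U,E,K,(L,Z)),P,(D,Y,J,V)))'
Final: (S,((U,E,K,(L,Z)),P,(D,Y,J,V)));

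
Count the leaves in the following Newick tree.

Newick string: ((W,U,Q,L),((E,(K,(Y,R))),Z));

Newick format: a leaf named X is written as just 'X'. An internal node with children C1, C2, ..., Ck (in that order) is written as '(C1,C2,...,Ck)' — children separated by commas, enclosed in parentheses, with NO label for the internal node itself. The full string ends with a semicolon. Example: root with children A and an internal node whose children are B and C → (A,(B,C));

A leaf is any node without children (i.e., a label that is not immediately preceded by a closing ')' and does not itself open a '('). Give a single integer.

Newick: ((W,U,Q,L),((E,(K,(Y,R))),Z));
Scan left-to-right; a leaf is any maximal label run not followed by '(':
  pos 2: leaf 'W' → count = 1
  pos 4: leaf 'U' → count = 2
  pos 6: leaf 'Q' → count = 3
  pos 8: leaf 'L' → count = 4
  pos 13: leaf 'E' → count = 5
  pos 16: leaf 'K' → count = 6
  pos 19: leaf 'Y' → count = 7
  pos 21: leaf 'R' → count = 8
  pos 26: leaf 'Z' → count = 9
Total leaves: 9

Answer: 9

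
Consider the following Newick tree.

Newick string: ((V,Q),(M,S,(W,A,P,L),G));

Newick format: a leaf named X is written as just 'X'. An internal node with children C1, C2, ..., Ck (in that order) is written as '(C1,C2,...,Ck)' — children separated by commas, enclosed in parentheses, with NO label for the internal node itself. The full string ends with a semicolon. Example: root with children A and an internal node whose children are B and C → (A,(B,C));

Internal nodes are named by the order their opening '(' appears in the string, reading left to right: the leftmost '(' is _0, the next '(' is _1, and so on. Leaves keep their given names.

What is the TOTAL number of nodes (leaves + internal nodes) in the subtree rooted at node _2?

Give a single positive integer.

Answer: 9

Derivation:
Newick: ((V,Q),(M,S,(W,A,P,L),G));
Locate _2: it is the '(' at position 7 (the 3rd '(' reading left to right).
Query: subtree rooted at _2
_2: subtree_size = 1 + 8
  M: subtree_size = 1 + 0
  S: subtree_size = 1 + 0
  _3: subtree_size = 1 + 4
    W: subtree_size = 1 + 0
    A: subtree_size = 1 + 0
    P: subtree_size = 1 + 0
    L: subtree_size = 1 + 0
  G: subtree_size = 1 + 0
Total subtree size of _2: 9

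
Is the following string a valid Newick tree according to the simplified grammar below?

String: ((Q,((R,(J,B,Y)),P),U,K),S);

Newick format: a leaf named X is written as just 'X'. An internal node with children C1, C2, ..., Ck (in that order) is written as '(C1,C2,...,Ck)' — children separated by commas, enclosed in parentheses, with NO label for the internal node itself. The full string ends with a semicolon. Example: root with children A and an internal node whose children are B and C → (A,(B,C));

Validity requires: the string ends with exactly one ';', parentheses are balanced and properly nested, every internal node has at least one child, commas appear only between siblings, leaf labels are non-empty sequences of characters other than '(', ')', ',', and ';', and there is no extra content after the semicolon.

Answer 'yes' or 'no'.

Input: ((Q,((R,(J,B,Y)),P),U,K),S);
Paren balance: 5 '(' vs 5 ')' OK
Ends with single ';': True
Full parse: OK
Valid: True

Answer: yes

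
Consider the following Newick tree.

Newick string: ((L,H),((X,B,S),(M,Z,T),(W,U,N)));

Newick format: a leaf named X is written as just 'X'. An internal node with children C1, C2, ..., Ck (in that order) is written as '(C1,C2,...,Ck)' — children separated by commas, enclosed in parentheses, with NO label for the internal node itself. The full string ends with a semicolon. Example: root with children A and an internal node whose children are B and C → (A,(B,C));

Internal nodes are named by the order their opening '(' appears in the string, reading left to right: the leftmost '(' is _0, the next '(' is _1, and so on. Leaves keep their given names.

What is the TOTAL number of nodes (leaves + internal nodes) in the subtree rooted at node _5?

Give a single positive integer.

Newick: ((L,H),((X,B,S),(M,Z,T),(W,U,N)));
Locate _5: it is the '(' at position 24 (the 6th '(' reading left to right).
Query: subtree rooted at _5
_5: subtree_size = 1 + 3
  W: subtree_size = 1 + 0
  U: subtree_size = 1 + 0
  N: subtree_size = 1 + 0
Total subtree size of _5: 4

Answer: 4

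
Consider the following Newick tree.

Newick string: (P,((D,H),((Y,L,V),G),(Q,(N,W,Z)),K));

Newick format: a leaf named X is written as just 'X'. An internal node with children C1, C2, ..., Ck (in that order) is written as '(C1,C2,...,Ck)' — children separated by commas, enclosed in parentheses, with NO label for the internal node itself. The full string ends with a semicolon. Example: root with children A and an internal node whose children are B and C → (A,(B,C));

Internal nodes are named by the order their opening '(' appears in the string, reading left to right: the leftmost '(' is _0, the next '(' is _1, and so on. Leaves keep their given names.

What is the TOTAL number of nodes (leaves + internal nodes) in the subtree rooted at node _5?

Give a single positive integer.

Newick: (P,((D,H),((Y,L,V),G),(Q,(N,W,Z)),K));
Locate _5: it is the '(' at position 22 (the 6th '(' reading left to right).
Query: subtree rooted at _5
_5: subtree_size = 1 + 5
  Q: subtree_size = 1 + 0
  _6: subtree_size = 1 + 3
    N: subtree_size = 1 + 0
    W: subtree_size = 1 + 0
    Z: subtree_size = 1 + 0
Total subtree size of _5: 6

Answer: 6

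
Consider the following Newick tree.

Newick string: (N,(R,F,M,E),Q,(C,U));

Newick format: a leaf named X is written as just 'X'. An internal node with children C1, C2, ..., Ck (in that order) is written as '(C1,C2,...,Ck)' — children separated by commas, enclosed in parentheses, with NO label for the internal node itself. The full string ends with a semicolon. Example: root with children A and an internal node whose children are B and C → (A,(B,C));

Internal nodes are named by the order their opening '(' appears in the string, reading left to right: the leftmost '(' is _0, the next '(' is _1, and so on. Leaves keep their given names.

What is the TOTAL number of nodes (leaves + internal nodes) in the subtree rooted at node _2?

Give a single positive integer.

Answer: 3

Derivation:
Newick: (N,(R,F,M,E),Q,(C,U));
Locate _2: it is the '(' at position 15 (the 3rd '(' reading left to right).
Query: subtree rooted at _2
_2: subtree_size = 1 + 2
  C: subtree_size = 1 + 0
  U: subtree_size = 1 + 0
Total subtree size of _2: 3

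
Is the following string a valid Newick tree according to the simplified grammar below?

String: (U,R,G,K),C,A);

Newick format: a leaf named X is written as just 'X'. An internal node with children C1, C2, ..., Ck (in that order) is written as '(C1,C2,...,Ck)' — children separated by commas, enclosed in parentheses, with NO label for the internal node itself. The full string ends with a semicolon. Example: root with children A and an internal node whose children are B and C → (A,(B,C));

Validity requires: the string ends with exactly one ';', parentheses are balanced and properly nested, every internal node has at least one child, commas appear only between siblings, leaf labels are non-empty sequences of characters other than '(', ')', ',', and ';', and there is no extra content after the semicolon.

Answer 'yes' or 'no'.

Input: (U,R,G,K),C,A);
Paren balance: 1 '(' vs 2 ')' MISMATCH
Ends with single ';': True
Full parse: FAILS (extra content after tree at pos 9)
Valid: False

Answer: no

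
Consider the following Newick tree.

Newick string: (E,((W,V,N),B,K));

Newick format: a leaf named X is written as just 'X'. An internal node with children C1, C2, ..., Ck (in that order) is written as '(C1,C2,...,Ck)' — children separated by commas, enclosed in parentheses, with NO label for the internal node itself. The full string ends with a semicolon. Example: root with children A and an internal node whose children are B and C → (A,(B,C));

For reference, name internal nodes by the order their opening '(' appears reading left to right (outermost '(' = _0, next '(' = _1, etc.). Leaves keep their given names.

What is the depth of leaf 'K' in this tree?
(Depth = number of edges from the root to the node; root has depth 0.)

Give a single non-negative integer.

Newick: (E,((W,V,N),B,K));
Naming internals by '(' encounter order: outermost '(' = _0, next = _1, ...
Query node: K
Path from root: _0 -> _1 -> K
Depth of K: 2 (number of edges from root)

Answer: 2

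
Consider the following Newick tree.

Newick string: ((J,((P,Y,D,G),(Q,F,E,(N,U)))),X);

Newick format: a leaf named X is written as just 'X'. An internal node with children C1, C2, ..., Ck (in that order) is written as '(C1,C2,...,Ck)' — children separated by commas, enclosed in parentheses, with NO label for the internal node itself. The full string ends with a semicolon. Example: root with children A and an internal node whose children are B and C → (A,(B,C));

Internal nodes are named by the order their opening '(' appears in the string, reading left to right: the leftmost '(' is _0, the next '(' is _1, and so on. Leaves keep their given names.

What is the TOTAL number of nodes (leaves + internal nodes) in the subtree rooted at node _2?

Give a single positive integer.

Answer: 13

Derivation:
Newick: ((J,((P,Y,D,G),(Q,F,E,(N,U)))),X);
Locate _2: it is the '(' at position 4 (the 3rd '(' reading left to right).
Query: subtree rooted at _2
_2: subtree_size = 1 + 12
  _3: subtree_size = 1 + 4
    P: subtree_size = 1 + 0
    Y: subtree_size = 1 + 0
    D: subtree_size = 1 + 0
    G: subtree_size = 1 + 0
  _4: subtree_size = 1 + 6
    Q: subtree_size = 1 + 0
    F: subtree_size = 1 + 0
    E: subtree_size = 1 + 0
    _5: subtree_size = 1 + 2
      N: subtree_size = 1 + 0
      U: subtree_size = 1 + 0
Total subtree size of _2: 13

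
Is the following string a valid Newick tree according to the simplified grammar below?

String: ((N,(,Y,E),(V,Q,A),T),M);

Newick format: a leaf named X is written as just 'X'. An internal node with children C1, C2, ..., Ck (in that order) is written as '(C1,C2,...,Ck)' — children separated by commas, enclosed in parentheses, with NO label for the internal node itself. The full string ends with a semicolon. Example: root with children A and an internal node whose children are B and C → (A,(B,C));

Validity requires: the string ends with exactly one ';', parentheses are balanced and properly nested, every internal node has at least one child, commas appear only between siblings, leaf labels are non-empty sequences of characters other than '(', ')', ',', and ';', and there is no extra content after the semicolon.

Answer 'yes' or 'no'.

Input: ((N,(,Y,E),(V,Q,A),T),M);
Paren balance: 4 '(' vs 4 ')' OK
Ends with single ';': True
Full parse: FAILS (empty leaf label at pos 5)
Valid: False

Answer: no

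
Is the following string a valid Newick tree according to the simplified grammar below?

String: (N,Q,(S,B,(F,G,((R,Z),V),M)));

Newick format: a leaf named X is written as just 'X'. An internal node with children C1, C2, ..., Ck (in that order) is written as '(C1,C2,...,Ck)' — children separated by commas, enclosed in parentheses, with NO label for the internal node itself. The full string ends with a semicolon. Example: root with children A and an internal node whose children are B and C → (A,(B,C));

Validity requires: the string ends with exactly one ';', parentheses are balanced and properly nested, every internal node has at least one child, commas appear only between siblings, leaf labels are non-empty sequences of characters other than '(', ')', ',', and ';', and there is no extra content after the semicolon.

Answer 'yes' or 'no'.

Input: (N,Q,(S,B,(F,G,((R,Z),V),M)));
Paren balance: 5 '(' vs 5 ')' OK
Ends with single ';': True
Full parse: OK
Valid: True

Answer: yes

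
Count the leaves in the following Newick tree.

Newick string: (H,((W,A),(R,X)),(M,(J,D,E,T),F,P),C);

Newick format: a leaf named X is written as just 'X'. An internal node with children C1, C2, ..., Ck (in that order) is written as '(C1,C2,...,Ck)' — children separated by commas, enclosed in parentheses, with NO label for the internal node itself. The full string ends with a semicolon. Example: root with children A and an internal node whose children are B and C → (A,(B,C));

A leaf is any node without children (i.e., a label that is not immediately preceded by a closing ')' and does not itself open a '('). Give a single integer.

Answer: 13

Derivation:
Newick: (H,((W,A),(R,X)),(M,(J,D,E,T),F,P),C);
Scan left-to-right; a leaf is any maximal label run not followed by '(':
  pos 1: leaf 'H' → count = 1
  pos 5: leaf 'W' → count = 2
  pos 7: leaf 'A' → count = 3
  pos 11: leaf 'R' → count = 4
  pos 13: leaf 'X' → count = 5
  pos 18: leaf 'M' → count = 6
  pos 21: leaf 'J' → count = 7
  pos 23: leaf 'D' → count = 8
  pos 25: leaf 'E' → count = 9
  pos 27: leaf 'T' → count = 10
  pos 30: leaf 'F' → count = 11
  pos 32: leaf 'P' → count = 12
  pos 35: leaf 'C' → count = 13
Total leaves: 13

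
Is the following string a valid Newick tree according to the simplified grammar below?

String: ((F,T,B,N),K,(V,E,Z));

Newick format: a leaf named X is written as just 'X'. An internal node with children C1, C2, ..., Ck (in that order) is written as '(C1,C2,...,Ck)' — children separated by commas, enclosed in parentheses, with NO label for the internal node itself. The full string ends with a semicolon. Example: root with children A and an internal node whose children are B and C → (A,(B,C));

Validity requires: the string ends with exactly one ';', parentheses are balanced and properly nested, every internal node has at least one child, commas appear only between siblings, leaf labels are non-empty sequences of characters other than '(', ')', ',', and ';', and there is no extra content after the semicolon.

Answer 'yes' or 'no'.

Answer: yes

Derivation:
Input: ((F,T,B,N),K,(V,E,Z));
Paren balance: 3 '(' vs 3 ')' OK
Ends with single ';': True
Full parse: OK
Valid: True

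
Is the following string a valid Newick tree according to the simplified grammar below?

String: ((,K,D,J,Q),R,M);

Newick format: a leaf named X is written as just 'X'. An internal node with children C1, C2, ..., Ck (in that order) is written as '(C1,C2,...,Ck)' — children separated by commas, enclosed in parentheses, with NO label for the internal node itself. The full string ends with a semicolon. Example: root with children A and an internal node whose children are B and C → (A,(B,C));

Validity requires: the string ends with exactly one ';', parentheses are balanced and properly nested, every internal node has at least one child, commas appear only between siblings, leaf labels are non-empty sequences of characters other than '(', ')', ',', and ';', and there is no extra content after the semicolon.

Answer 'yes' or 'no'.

Answer: no

Derivation:
Input: ((,K,D,J,Q),R,M);
Paren balance: 2 '(' vs 2 ')' OK
Ends with single ';': True
Full parse: FAILS (empty leaf label at pos 2)
Valid: False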